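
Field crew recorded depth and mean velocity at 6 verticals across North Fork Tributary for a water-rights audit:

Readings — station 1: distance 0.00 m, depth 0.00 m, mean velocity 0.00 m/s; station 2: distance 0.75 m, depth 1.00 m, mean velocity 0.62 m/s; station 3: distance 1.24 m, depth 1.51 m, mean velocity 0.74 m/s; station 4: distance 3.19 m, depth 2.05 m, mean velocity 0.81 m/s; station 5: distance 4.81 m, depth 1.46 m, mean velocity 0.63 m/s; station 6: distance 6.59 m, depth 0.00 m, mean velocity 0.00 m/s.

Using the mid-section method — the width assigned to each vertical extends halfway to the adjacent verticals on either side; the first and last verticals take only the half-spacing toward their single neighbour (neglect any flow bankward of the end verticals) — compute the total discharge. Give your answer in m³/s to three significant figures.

6.28 m³/s

w_2 = (1.24 − 0.00)/2 = 0.62 m; q_2 = 0.62 × 1.00 × 0.62 = 0.3844 m³/s
w_3 = (3.19 − 0.75)/2 = 1.22 m; q_3 = 0.74 × 1.51 × 1.22 = 1.363 m³/s
w_4 = (4.81 − 1.24)/2 = 1.785 m; q_4 = 0.81 × 2.05 × 1.785 = 2.964 m³/s
w_5 = (6.59 − 3.19)/2 = 1.7 m; q_5 = 0.63 × 1.46 × 1.7 = 1.564 m³/s
Stations 1, 6 contribute zero (depth or velocity is 0).
Q = Σ qᵢ = 6.275 m³/s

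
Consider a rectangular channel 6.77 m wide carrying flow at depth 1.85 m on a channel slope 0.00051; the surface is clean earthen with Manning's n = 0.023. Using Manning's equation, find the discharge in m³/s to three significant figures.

A = b·y = 6.77 × 1.85 = 12.52 m²
P = b + 2y = 6.77 + 2×1.85 = 10.47 m
R = A/P = 12.52/10.47 = 1.196 m
Q = (1/n)·A·R^(2/3)·S^(1/2) = (1/0.023) × 12.52 × 1.196^(2/3) × 0.00051^(1/2) = 13.86 m³/s

13.9 m³/s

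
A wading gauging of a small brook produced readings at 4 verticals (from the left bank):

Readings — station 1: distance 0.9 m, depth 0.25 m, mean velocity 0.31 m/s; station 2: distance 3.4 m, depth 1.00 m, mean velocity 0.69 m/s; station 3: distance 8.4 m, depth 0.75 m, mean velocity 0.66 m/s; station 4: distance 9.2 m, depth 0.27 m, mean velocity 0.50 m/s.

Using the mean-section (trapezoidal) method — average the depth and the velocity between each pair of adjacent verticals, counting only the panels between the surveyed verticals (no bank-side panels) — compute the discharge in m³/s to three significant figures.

Panel 1-2: Δb = 2.5 m, d̄ = (0.25+1.00)/2 = 0.625, v̄ = (0.31+0.69)/2 = 0.5 → q = 2.5×0.625×0.5 = 0.7813 m³/s
Panel 2-3: Δb = 5 m, d̄ = (1.00+0.75)/2 = 0.875, v̄ = (0.69+0.66)/2 = 0.675 → q = 5×0.875×0.675 = 2.953 m³/s
Panel 3-4: Δb = 0.8 m, d̄ = (0.75+0.27)/2 = 0.51, v̄ = (0.66+0.50)/2 = 0.58 → q = 0.8×0.51×0.58 = 0.2366 m³/s
Q = Σ q = 3.971 m³/s

3.97 m³/s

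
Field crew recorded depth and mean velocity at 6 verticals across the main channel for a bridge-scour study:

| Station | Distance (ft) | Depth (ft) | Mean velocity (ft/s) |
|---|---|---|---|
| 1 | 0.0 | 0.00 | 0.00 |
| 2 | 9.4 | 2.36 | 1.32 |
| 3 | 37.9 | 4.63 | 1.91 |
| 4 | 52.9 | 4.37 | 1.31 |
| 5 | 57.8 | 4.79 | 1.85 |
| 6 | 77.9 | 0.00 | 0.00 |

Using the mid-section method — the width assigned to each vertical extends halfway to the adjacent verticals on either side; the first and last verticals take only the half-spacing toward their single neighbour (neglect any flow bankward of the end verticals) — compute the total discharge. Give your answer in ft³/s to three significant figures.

w_2 = (37.9 − 0.0)/2 = 18.95 ft; q_2 = 1.32 × 2.36 × 18.95 = 59.03 ft³/s
w_3 = (52.9 − 9.4)/2 = 21.75 ft; q_3 = 1.91 × 4.63 × 21.75 = 192.3 ft³/s
w_4 = (57.8 − 37.9)/2 = 9.95 ft; q_4 = 1.31 × 4.37 × 9.95 = 56.96 ft³/s
w_5 = (77.9 − 52.9)/2 = 12.5 ft; q_5 = 1.85 × 4.79 × 12.5 = 110.8 ft³/s
Stations 1, 6 contribute zero (depth or velocity is 0).
Q = Σ qᵢ = 419.1 ft³/s

419 ft³/s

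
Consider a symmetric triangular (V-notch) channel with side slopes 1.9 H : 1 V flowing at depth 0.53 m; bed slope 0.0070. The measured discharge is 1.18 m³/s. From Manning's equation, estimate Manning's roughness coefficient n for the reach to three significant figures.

0.0144

A = z·y² = 1.9×0.53² = 0.5337 m²
P = 2y√(1+z²) = 2×0.53×√(1+1.9²) = 2.276 m
R = A/P = 0.5337/2.276 = 0.2345 m
n = (1/Q)·A·R^(2/3)·S^(1/2) = (1/1.18) × 0.5337 × 0.3803 × 0.08367 = 0.01439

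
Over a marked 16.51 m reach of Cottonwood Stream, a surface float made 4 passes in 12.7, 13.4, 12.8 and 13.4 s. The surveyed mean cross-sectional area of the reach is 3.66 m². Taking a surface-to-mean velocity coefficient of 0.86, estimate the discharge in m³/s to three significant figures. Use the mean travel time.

t̄ = (12.7 + 13.4 + 12.8 + 13.4) / 4 = 13.075 s
v_surface = L / t̄ = 16.51 / 13.075 = 1.263 m/s
v_mean = 0.86 × 1.263 = 1.086 m/s
Q = A × v_mean = 3.66 × 1.086 = 3.975 m³/s

3.97 m³/s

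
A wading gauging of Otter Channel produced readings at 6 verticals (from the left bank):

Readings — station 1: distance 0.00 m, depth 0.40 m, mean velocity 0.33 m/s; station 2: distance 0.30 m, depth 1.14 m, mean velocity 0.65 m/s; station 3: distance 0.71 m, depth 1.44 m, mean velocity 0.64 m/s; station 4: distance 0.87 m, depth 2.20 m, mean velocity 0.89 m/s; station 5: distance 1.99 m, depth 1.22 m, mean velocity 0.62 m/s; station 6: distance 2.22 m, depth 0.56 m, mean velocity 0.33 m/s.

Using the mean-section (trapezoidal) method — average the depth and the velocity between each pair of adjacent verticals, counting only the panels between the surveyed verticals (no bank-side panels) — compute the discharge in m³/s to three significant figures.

Panel 1-2: Δb = 0.3 m, d̄ = (0.40+1.14)/2 = 0.77, v̄ = (0.33+0.65)/2 = 0.49 → q = 0.3×0.77×0.49 = 0.1132 m³/s
Panel 2-3: Δb = 0.41 m, d̄ = (1.14+1.44)/2 = 1.29, v̄ = (0.65+0.64)/2 = 0.645 → q = 0.41×1.29×0.645 = 0.3411 m³/s
Panel 3-4: Δb = 0.16 m, d̄ = (1.44+2.20)/2 = 1.82, v̄ = (0.64+0.89)/2 = 0.765 → q = 0.16×1.82×0.765 = 0.2228 m³/s
Panel 4-5: Δb = 1.12 m, d̄ = (2.20+1.22)/2 = 1.71, v̄ = (0.89+0.62)/2 = 0.755 → q = 1.12×1.71×0.755 = 1.446 m³/s
Panel 5-6: Δb = 0.23 m, d̄ = (1.22+0.56)/2 = 0.89, v̄ = (0.62+0.33)/2 = 0.475 → q = 0.23×0.89×0.475 = 0.09723 m³/s
Q = Σ q = 2.220 m³/s

2.22 m³/s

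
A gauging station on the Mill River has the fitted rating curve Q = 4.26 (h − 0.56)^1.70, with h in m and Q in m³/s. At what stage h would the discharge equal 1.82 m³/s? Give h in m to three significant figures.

1.17 m

h − h₀ = (Q/C)^(1/b) = (1.82/4.26)^(1/1.70) = 0.6064 m
h = 0.56 + 0.6064 = 1.166 m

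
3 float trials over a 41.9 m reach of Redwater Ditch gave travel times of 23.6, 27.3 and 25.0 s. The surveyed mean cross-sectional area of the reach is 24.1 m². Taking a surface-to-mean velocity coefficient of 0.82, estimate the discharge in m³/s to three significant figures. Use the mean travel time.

32.7 m³/s

t̄ = (23.6 + 27.3 + 25.0) / 3 = 25.3 s
v_surface = L / t̄ = 41.9 / 25.3 = 1.656 m/s
v_mean = 0.82 × 1.656 = 1.358 m/s
Q = A × v_mean = 24.1 × 1.358 = 32.73 m³/s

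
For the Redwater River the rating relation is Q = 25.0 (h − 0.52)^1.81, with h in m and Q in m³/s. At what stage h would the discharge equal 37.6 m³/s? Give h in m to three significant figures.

1.77 m

h − h₀ = (Q/C)^(1/b) = (37.6/25.0)^(1/1.81) = 1.253 m
h = 0.52 + 1.253 = 1.773 m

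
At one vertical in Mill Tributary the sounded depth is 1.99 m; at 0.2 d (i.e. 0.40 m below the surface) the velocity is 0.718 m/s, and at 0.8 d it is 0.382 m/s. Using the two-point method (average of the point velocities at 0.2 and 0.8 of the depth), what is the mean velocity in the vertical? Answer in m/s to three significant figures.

v̄ = (0.718 + 0.382) / 2 = 0.5500 m/s

0.550 m/s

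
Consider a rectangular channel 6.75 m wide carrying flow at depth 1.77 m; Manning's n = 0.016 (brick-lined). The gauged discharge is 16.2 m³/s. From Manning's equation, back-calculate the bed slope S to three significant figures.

0.000386

A = b·y = 6.75 × 1.77 = 11.95 m²
P = b + 2y = 6.75 + 2×1.77 = 10.29 m
R = A/P = 11.95/10.29 = 1.161 m
S = (Q·n / (1·A·R^(2/3)))² = (16.2×0.016 / (1×11.95×1.105))² = 0.0003857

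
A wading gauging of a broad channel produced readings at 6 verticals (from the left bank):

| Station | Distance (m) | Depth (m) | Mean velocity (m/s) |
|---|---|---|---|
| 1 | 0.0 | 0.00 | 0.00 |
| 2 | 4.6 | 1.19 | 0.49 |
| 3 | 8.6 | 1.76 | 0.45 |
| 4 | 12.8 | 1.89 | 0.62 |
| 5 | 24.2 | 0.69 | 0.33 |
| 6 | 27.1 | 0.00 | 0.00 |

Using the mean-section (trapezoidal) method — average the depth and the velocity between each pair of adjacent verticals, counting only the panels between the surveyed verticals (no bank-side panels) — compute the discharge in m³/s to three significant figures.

14.7 m³/s

Panel 1-2: Δb = 4.6 m, d̄ = (0.00+1.19)/2 = 0.595, v̄ = (0.00+0.49)/2 = 0.245 → q = 4.6×0.595×0.245 = 0.6706 m³/s
Panel 2-3: Δb = 4 m, d̄ = (1.19+1.76)/2 = 1.475, v̄ = (0.49+0.45)/2 = 0.47 → q = 4×1.475×0.47 = 2.773 m³/s
Panel 3-4: Δb = 4.2 m, d̄ = (1.76+1.89)/2 = 1.825, v̄ = (0.45+0.62)/2 = 0.535 → q = 4.2×1.825×0.535 = 4.101 m³/s
Panel 4-5: Δb = 11.4 m, d̄ = (1.89+0.69)/2 = 1.29, v̄ = (0.62+0.33)/2 = 0.475 → q = 11.4×1.29×0.475 = 6.985 m³/s
Panel 5-6: Δb = 2.9 m, d̄ = (0.69+0.00)/2 = 0.345, v̄ = (0.33+0.00)/2 = 0.165 → q = 2.9×0.345×0.165 = 0.1651 m³/s
Q = Σ q = 14.69 m³/s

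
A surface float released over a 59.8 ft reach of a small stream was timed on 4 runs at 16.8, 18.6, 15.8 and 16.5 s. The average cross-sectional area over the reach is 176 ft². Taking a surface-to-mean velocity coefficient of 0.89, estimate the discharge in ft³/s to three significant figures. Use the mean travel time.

553 ft³/s

t̄ = (16.8 + 18.6 + 15.8 + 16.5) / 4 = 16.925 s
v_surface = L / t̄ = 59.8 / 16.925 = 3.533 ft/s
v_mean = 0.89 × 3.533 = 3.145 ft/s
Q = A × v_mean = 176 × 3.145 = 553.4 ft³/s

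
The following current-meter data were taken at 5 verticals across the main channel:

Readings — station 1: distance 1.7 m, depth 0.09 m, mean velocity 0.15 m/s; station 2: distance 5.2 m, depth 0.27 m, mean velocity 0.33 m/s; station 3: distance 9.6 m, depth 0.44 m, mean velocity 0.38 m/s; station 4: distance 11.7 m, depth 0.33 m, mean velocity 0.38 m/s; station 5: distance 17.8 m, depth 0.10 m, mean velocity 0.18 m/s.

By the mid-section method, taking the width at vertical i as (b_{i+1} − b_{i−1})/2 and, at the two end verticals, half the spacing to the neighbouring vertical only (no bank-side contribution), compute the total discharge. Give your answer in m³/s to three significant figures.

1.49 m³/s

w_1 = (5.2 − 1.7)/2 = 1.75 m; q_1 = 0.15 × 0.09 × 1.75 = 0.02363 m³/s
w_2 = (9.6 − 1.7)/2 = 3.95 m; q_2 = 0.33 × 0.27 × 3.95 = 0.3519 m³/s
w_3 = (11.7 − 5.2)/2 = 3.25 m; q_3 = 0.38 × 0.44 × 3.25 = 0.5434 m³/s
w_4 = (17.8 − 9.6)/2 = 4.1 m; q_4 = 0.38 × 0.33 × 4.1 = 0.5141 m³/s
w_5 = (17.8 − 11.7)/2 = 3.05 m; q_5 = 0.18 × 0.10 × 3.05 = 0.05490 m³/s
Q = Σ qᵢ = 1.488 m³/s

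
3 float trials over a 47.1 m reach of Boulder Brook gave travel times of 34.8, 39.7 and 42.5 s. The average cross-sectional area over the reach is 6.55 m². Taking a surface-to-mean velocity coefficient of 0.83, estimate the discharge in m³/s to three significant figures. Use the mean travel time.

6.57 m³/s

t̄ = (34.8 + 39.7 + 42.5) / 3 = 39 s
v_surface = L / t̄ = 47.1 / 39 = 1.208 m/s
v_mean = 0.83 × 1.208 = 1.002 m/s
Q = A × v_mean = 6.55 × 1.002 = 6.566 m³/s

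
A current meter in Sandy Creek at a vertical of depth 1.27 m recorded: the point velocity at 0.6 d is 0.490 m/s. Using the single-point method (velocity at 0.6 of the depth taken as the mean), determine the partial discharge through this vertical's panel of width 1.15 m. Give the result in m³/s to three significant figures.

v̄ = v₀.₆ = 0.490 m/s
q = v̄ × d × w = 0.4900 × 1.27 × 1.15 = 0.7156 m³/s

0.716 m³/s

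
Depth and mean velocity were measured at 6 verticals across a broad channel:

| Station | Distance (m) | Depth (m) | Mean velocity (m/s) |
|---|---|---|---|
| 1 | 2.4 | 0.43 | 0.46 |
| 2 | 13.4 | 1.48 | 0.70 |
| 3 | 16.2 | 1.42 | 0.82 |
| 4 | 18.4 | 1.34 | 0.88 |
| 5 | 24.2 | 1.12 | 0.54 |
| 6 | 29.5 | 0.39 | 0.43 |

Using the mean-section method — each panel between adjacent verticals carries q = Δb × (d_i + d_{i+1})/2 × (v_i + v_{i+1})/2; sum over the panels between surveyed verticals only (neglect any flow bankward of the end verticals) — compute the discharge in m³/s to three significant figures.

18.8 m³/s

Panel 1-2: Δb = 11 m, d̄ = (0.43+1.48)/2 = 0.955, v̄ = (0.46+0.70)/2 = 0.58 → q = 11×0.955×0.58 = 6.093 m³/s
Panel 2-3: Δb = 2.8 m, d̄ = (1.48+1.42)/2 = 1.45, v̄ = (0.70+0.82)/2 = 0.76 → q = 2.8×1.45×0.76 = 3.086 m³/s
Panel 3-4: Δb = 2.2 m, d̄ = (1.42+1.34)/2 = 1.38, v̄ = (0.82+0.88)/2 = 0.85 → q = 2.2×1.38×0.85 = 2.581 m³/s
Panel 4-5: Δb = 5.8 m, d̄ = (1.34+1.12)/2 = 1.23, v̄ = (0.88+0.54)/2 = 0.71 → q = 5.8×1.23×0.71 = 5.065 m³/s
Panel 5-6: Δb = 5.3 m, d̄ = (1.12+0.39)/2 = 0.755, v̄ = (0.54+0.43)/2 = 0.485 → q = 5.3×0.755×0.485 = 1.941 m³/s
Q = Σ q = 18.76 m³/s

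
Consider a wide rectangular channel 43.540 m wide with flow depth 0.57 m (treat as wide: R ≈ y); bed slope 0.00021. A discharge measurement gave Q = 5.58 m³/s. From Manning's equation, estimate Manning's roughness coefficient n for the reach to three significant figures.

A = b·y = 43.540 × 0.57 = 24.82 m²
Wide channel: R ≈ y = 0.57 m
n = (1/Q)·A·R^(2/3)·S^(1/2) = (1/5.58) × 24.82 × 0.6875 × 0.01449 = 0.04431

0.0443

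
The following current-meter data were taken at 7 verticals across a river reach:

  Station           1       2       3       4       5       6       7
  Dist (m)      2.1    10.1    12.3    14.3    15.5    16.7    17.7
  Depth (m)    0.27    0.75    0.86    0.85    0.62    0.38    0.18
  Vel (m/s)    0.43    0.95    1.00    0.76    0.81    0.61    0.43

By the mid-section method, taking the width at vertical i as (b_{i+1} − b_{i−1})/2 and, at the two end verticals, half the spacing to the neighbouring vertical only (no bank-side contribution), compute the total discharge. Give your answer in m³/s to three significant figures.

7.83 m³/s

w_1 = (10.1 − 2.1)/2 = 4 m; q_1 = 0.43 × 0.27 × 4 = 0.4644 m³/s
w_2 = (12.3 − 2.1)/2 = 5.1 m; q_2 = 0.95 × 0.75 × 5.1 = 3.634 m³/s
w_3 = (14.3 − 10.1)/2 = 2.1 m; q_3 = 1.00 × 0.86 × 2.1 = 1.806 m³/s
w_4 = (15.5 − 12.3)/2 = 1.6 m; q_4 = 0.76 × 0.85 × 1.6 = 1.034 m³/s
w_5 = (16.7 − 14.3)/2 = 1.2 m; q_5 = 0.81 × 0.62 × 1.2 = 0.6026 m³/s
w_6 = (17.7 − 15.5)/2 = 1.1 m; q_6 = 0.61 × 0.38 × 1.1 = 0.2550 m³/s
w_7 = (17.7 − 16.7)/2 = 0.5 m; q_7 = 0.43 × 0.18 × 0.5 = 0.03870 m³/s
Q = Σ qᵢ = 7.834 m³/s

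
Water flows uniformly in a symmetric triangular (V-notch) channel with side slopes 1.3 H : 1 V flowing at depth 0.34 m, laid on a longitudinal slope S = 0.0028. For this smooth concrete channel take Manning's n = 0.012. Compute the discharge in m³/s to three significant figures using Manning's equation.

A = z·y² = 1.3×0.34² = 0.1503 m²
P = 2y√(1+z²) = 2×0.34×√(1+1.3²) = 1.115 m
R = A/P = 0.1503/1.115 = 0.1347 m
Q = (1/n)·A·R^(2/3)·S^(1/2) = (1/0.012) × 0.1503 × 0.1347^(2/3) × 0.0028^(1/2) = 0.1742 m³/s

0.174 m³/s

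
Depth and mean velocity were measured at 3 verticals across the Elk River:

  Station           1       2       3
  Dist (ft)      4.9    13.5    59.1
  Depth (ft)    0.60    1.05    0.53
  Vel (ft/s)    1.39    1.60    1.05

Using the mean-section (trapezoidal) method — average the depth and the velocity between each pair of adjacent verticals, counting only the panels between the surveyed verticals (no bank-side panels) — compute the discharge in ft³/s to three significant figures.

58.3 ft³/s

Panel 1-2: Δb = 8.6 ft, d̄ = (0.60+1.05)/2 = 0.825, v̄ = (1.39+1.60)/2 = 1.495 → q = 8.6×0.825×1.495 = 10.61 ft³/s
Panel 2-3: Δb = 45.6 ft, d̄ = (1.05+0.53)/2 = 0.79, v̄ = (1.60+1.05)/2 = 1.325 → q = 45.6×0.79×1.325 = 47.73 ft³/s
Q = Σ q = 58.34 ft³/s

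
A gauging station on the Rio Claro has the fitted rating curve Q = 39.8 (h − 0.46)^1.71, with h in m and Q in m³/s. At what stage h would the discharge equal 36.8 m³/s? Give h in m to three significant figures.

1.42 m

h − h₀ = (Q/C)^(1/b) = (36.8/39.8)^(1/1.71) = 0.9552 m
h = 0.46 + 0.9552 = 1.415 m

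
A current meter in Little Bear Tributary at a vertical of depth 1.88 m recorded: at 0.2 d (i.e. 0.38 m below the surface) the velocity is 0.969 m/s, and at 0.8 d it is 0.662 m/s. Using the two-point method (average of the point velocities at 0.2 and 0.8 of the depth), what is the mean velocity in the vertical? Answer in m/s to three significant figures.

0.816 m/s

v̄ = (0.969 + 0.662) / 2 = 0.8155 m/s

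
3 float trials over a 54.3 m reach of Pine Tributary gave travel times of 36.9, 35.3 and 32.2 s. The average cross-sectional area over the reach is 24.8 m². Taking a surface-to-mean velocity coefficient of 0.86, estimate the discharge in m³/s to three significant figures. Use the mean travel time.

33.3 m³/s

t̄ = (36.9 + 35.3 + 32.2) / 3 = 34.8 s
v_surface = L / t̄ = 54.3 / 34.8 = 1.560 m/s
v_mean = 0.86 × 1.560 = 1.342 m/s
Q = A × v_mean = 24.8 × 1.342 = 33.28 m³/s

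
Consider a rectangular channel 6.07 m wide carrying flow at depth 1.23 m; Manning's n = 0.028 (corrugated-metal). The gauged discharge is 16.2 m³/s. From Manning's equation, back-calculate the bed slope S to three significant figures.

A = b·y = 6.07 × 1.23 = 7.466 m²
P = b + 2y = 6.07 + 2×1.23 = 8.530 m
R = A/P = 7.466/8.530 = 0.8753 m
S = (Q·n / (1·A·R^(2/3)))² = (16.2×0.028 / (1×7.466×0.9150))² = 0.004409

0.00441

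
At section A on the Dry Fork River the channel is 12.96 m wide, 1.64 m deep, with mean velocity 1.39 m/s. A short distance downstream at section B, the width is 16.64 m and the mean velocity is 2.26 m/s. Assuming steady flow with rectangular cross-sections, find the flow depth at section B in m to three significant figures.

0.786 m

Q = A₁V₁ = (12.96×1.64) × 1.39 = 29.54 m³/s
d₂ = Q/(b₂ V₂) = 29.54/(16.64×2.26) = 0.7856 m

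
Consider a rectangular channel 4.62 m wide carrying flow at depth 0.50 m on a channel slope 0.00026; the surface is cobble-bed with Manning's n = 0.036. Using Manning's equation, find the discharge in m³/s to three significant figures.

A = b·y = 4.62 × 0.50 = 2.310 m²
P = b + 2y = 4.62 + 2×0.50 = 5.620 m
R = A/P = 2.310/5.620 = 0.4110 m
Q = (1/n)·A·R^(2/3)·S^(1/2) = (1/0.036) × 2.310 × 0.4110^(2/3) × 0.00026^(1/2) = 0.5720 m³/s

0.572 m³/s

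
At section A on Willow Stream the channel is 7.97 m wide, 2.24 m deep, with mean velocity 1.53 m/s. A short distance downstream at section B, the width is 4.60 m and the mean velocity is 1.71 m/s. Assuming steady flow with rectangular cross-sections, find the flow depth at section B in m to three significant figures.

3.47 m

Q = A₁V₁ = (7.97×2.24) × 1.53 = 27.31 m³/s
d₂ = Q/(b₂ V₂) = 27.31/(4.60×1.71) = 3.473 m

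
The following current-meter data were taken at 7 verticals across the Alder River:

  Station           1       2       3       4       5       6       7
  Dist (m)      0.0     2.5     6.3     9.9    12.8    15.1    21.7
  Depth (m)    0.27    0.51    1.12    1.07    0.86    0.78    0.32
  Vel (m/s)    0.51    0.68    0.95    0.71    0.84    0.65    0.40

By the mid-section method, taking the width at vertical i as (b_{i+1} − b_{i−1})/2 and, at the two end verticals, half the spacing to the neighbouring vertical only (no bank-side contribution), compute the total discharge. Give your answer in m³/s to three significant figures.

12.2 m³/s

w_1 = (2.5 − 0.0)/2 = 1.25 m; q_1 = 0.51 × 0.27 × 1.25 = 0.1721 m³/s
w_2 = (6.3 − 0.0)/2 = 3.15 m; q_2 = 0.68 × 0.51 × 3.15 = 1.092 m³/s
w_3 = (9.9 − 2.5)/2 = 3.7 m; q_3 = 0.95 × 1.12 × 3.7 = 3.937 m³/s
w_4 = (12.8 − 6.3)/2 = 3.25 m; q_4 = 0.71 × 1.07 × 3.25 = 2.469 m³/s
w_5 = (15.1 − 9.9)/2 = 2.6 m; q_5 = 0.84 × 0.86 × 2.6 = 1.878 m³/s
w_6 = (21.7 − 12.8)/2 = 4.45 m; q_6 = 0.65 × 0.78 × 4.45 = 2.256 m³/s
w_7 = (21.7 − 15.1)/2 = 3.3 m; q_7 = 0.40 × 0.32 × 3.3 = 0.4224 m³/s
Q = Σ qᵢ = 12.23 m³/s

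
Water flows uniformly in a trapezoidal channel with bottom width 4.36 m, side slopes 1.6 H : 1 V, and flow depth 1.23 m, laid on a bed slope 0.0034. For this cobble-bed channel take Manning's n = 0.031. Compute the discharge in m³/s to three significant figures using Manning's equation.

13.3 m³/s

A = (b + z·y)·y = (4.36 + 1.6×1.23)×1.23 = 7.783 m²
P = b + 2y√(1+z²) = 4.36 + 2×1.23×√(1+1.6²) = 9.002 m
R = A/P = 7.783/9.002 = 0.8647 m
Q = (1/n)·A·R^(2/3)·S^(1/2) = (1/0.031) × 7.783 × 0.8647^(2/3) × 0.0034^(1/2) = 13.29 m³/s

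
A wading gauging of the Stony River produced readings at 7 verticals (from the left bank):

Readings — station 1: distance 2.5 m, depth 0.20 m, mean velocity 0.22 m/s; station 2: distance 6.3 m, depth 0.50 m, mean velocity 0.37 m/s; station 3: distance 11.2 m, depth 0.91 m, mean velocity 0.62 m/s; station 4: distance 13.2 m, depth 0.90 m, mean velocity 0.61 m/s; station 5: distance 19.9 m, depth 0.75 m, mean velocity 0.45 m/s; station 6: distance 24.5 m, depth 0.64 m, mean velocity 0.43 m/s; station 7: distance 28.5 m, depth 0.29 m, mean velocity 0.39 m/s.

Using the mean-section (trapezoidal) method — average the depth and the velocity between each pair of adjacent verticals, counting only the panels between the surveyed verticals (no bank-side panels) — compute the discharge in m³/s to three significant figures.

8.31 m³/s

Panel 1-2: Δb = 3.8 m, d̄ = (0.20+0.50)/2 = 0.35, v̄ = (0.22+0.37)/2 = 0.295 → q = 3.8×0.35×0.295 = 0.3924 m³/s
Panel 2-3: Δb = 4.9 m, d̄ = (0.50+0.91)/2 = 0.705, v̄ = (0.37+0.62)/2 = 0.495 → q = 4.9×0.705×0.495 = 1.710 m³/s
Panel 3-4: Δb = 2 m, d̄ = (0.91+0.90)/2 = 0.905, v̄ = (0.62+0.61)/2 = 0.615 → q = 2×0.905×0.615 = 1.113 m³/s
Panel 4-5: Δb = 6.7 m, d̄ = (0.90+0.75)/2 = 0.825, v̄ = (0.61+0.45)/2 = 0.53 → q = 6.7×0.825×0.53 = 2.930 m³/s
Panel 5-6: Δb = 4.6 m, d̄ = (0.75+0.64)/2 = 0.695, v̄ = (0.45+0.43)/2 = 0.44 → q = 4.6×0.695×0.44 = 1.407 m³/s
Panel 6-7: Δb = 4 m, d̄ = (0.64+0.29)/2 = 0.465, v̄ = (0.43+0.39)/2 = 0.41 → q = 4×0.465×0.41 = 0.7626 m³/s
Q = Σ q = 8.314 m³/s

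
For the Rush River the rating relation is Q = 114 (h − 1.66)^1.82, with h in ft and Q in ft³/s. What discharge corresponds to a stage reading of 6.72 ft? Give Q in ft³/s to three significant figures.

2180 ft³/s

Q = 114 × (6.72 − 1.66)^1.82 = 114 × 5.06^1.82 = 2180 ft³/s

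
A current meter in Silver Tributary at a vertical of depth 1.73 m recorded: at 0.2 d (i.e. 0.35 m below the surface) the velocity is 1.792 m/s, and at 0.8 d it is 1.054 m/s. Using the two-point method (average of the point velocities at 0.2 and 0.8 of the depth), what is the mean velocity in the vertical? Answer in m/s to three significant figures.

1.42 m/s

v̄ = (1.792 + 1.054) / 2 = 1.423 m/s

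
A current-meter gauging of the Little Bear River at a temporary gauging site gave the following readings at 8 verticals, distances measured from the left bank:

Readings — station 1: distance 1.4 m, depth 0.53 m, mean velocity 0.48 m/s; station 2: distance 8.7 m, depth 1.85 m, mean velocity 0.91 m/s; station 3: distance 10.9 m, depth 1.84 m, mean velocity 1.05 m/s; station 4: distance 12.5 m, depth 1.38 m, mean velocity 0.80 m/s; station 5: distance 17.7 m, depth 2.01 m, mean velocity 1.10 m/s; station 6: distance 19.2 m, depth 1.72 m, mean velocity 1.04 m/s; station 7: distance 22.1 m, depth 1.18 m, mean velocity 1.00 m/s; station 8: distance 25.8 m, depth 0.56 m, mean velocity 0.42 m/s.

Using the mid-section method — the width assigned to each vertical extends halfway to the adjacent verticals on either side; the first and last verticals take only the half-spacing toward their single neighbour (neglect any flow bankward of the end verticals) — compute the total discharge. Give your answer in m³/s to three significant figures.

w_1 = (8.7 − 1.4)/2 = 3.65 m; q_1 = 0.48 × 0.53 × 3.65 = 0.9286 m³/s
w_2 = (10.9 − 1.4)/2 = 4.75 m; q_2 = 0.91 × 1.85 × 4.75 = 7.997 m³/s
w_3 = (12.5 − 8.7)/2 = 1.9 m; q_3 = 1.05 × 1.84 × 1.9 = 3.671 m³/s
w_4 = (17.7 − 10.9)/2 = 3.4 m; q_4 = 0.80 × 1.38 × 3.4 = 3.754 m³/s
w_5 = (19.2 − 12.5)/2 = 3.35 m; q_5 = 1.10 × 2.01 × 3.35 = 7.407 m³/s
w_6 = (22.1 − 17.7)/2 = 2.2 m; q_6 = 1.04 × 1.72 × 2.2 = 3.935 m³/s
w_7 = (25.8 − 19.2)/2 = 3.3 m; q_7 = 1.00 × 1.18 × 3.3 = 3.894 m³/s
w_8 = (25.8 − 22.1)/2 = 1.85 m; q_8 = 0.42 × 0.56 × 1.85 = 0.4351 m³/s
Q = Σ qᵢ = 32.02 m³/s

32.0 m³/s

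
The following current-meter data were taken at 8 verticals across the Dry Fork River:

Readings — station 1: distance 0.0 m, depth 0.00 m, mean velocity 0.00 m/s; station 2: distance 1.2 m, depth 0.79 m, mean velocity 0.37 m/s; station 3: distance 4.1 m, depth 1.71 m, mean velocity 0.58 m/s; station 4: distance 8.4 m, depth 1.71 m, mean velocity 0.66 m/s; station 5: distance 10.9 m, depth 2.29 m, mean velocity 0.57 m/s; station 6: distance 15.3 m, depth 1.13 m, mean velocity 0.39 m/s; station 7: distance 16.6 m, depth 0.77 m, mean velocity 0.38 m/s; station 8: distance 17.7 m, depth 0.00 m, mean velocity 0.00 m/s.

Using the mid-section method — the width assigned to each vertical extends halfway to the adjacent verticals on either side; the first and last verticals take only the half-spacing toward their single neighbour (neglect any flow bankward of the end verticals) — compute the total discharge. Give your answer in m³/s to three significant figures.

14.1 m³/s

w_2 = (4.1 − 0.0)/2 = 2.05 m; q_2 = 0.37 × 0.79 × 2.05 = 0.5992 m³/s
w_3 = (8.4 − 1.2)/2 = 3.6 m; q_3 = 0.58 × 1.71 × 3.6 = 3.570 m³/s
w_4 = (10.9 − 4.1)/2 = 3.4 m; q_4 = 0.66 × 1.71 × 3.4 = 3.837 m³/s
w_5 = (15.3 − 8.4)/2 = 3.45 m; q_5 = 0.57 × 2.29 × 3.45 = 4.503 m³/s
w_6 = (16.6 − 10.9)/2 = 2.85 m; q_6 = 0.39 × 1.13 × 2.85 = 1.256 m³/s
w_7 = (17.7 − 15.3)/2 = 1.2 m; q_7 = 0.38 × 0.77 × 1.2 = 0.3511 m³/s
Stations 1, 8 contribute zero (depth or velocity is 0).
Q = Σ qᵢ = 14.12 m³/s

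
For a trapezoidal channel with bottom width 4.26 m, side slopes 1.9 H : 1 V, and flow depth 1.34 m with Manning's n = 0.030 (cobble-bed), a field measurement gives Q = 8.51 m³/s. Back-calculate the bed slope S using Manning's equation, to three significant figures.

0.000888

A = (b + z·y)·y = (4.26 + 1.9×1.34)×1.34 = 9.120 m²
P = b + 2y√(1+z²) = 4.26 + 2×1.34×√(1+1.9²) = 10.01 m
R = A/P = 9.120/10.01 = 0.9107 m
S = (Q·n / (1·A·R^(2/3)))² = (8.51×0.030 / (1×9.120×0.9396))² = 0.0008877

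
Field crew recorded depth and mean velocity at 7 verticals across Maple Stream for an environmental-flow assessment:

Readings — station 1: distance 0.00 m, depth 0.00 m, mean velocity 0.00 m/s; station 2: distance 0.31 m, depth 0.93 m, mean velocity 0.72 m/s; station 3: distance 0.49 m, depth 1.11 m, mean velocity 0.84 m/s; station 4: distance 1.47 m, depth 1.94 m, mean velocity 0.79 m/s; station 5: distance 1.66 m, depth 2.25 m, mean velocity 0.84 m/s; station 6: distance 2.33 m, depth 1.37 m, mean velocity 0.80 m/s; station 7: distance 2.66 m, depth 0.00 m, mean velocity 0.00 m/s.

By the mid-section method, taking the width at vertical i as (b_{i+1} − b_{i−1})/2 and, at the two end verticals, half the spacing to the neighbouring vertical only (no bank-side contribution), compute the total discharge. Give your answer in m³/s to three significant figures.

w_2 = (0.49 − 0.00)/2 = 0.245 m; q_2 = 0.72 × 0.93 × 0.245 = 0.1641 m³/s
w_3 = (1.47 − 0.31)/2 = 0.58 m; q_3 = 0.84 × 1.11 × 0.58 = 0.5408 m³/s
w_4 = (1.66 − 0.49)/2 = 0.585 m; q_4 = 0.79 × 1.94 × 0.585 = 0.8966 m³/s
w_5 = (2.33 − 1.47)/2 = 0.43 m; q_5 = 0.84 × 2.25 × 0.43 = 0.8127 m³/s
w_6 = (2.66 − 1.66)/2 = 0.5 m; q_6 = 0.80 × 1.37 × 0.5 = 0.5480 m³/s
Stations 1, 7 contribute zero (depth or velocity is 0).
Q = Σ qᵢ = 2.962 m³/s

2.96 m³/s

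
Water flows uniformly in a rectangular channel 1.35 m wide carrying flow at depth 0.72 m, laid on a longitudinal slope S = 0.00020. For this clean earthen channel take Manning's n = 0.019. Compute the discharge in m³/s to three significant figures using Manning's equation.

0.358 m³/s

A = b·y = 1.35 × 0.72 = 0.9720 m²
P = b + 2y = 1.35 + 2×0.72 = 2.790 m
R = A/P = 0.9720/2.790 = 0.3484 m
Q = (1/n)·A·R^(2/3)·S^(1/2) = (1/0.019) × 0.9720 × 0.3484^(2/3) × 0.00020^(1/2) = 0.3582 m³/s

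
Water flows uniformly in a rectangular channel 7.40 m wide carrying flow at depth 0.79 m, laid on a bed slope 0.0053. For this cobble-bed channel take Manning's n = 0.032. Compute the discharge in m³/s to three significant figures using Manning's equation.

A = b·y = 7.40 × 0.79 = 5.846 m²
P = b + 2y = 7.40 + 2×0.79 = 8.980 m
R = A/P = 5.846/8.980 = 0.6510 m
Q = (1/n)·A·R^(2/3)·S^(1/2) = (1/0.032) × 5.846 × 0.6510^(2/3) × 0.0053^(1/2) = 9.990 m³/s

9.99 m³/s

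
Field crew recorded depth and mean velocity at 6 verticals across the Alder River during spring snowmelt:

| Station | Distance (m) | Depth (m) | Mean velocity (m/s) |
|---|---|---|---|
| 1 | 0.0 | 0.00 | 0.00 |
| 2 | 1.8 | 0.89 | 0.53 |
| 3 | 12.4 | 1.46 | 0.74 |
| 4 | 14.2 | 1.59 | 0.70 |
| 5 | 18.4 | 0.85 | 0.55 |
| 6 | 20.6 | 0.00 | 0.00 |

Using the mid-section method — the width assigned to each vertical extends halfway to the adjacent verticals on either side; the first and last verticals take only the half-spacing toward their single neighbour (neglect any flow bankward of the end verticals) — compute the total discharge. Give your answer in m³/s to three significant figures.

14.5 m³/s

w_2 = (12.4 − 0.0)/2 = 6.2 m; q_2 = 0.53 × 0.89 × 6.2 = 2.925 m³/s
w_3 = (14.2 − 1.8)/2 = 6.2 m; q_3 = 0.74 × 1.46 × 6.2 = 6.698 m³/s
w_4 = (18.4 − 12.4)/2 = 3 m; q_4 = 0.70 × 1.59 × 3 = 3.339 m³/s
w_5 = (20.6 − 14.2)/2 = 3.2 m; q_5 = 0.55 × 0.85 × 3.2 = 1.496 m³/s
Stations 1, 6 contribute zero (depth or velocity is 0).
Q = Σ qᵢ = 14.46 m³/s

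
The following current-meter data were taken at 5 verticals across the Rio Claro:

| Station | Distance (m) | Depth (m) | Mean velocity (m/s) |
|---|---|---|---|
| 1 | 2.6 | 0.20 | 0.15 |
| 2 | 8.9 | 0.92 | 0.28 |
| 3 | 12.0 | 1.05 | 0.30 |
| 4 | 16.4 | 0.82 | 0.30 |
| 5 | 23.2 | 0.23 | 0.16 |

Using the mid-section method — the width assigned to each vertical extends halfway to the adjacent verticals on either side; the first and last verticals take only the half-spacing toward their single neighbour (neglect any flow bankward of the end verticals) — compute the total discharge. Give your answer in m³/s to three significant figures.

3.99 m³/s

w_1 = (8.9 − 2.6)/2 = 3.15 m; q_1 = 0.15 × 0.20 × 3.15 = 0.09450 m³/s
w_2 = (12.0 − 2.6)/2 = 4.7 m; q_2 = 0.28 × 0.92 × 4.7 = 1.211 m³/s
w_3 = (16.4 − 8.9)/2 = 3.75 m; q_3 = 0.30 × 1.05 × 3.75 = 1.181 m³/s
w_4 = (23.2 − 12.0)/2 = 5.6 m; q_4 = 0.30 × 0.82 × 5.6 = 1.378 m³/s
w_5 = (23.2 − 16.4)/2 = 3.4 m; q_5 = 0.16 × 0.23 × 3.4 = 0.1251 m³/s
Q = Σ qᵢ = 3.989 m³/s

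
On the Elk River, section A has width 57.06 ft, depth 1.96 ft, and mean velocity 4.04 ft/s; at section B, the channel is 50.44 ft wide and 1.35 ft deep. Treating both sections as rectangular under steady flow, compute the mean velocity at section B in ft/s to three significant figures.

Q = A₁V₁ = (57.06×1.96) × 4.04 = 451.8 ft³/s
A₂ = 50.44 × 1.35 = 68.09 ft²
V₂ = Q/A₂ = 451.8/68.09 = 6.635 ft/s

6.64 ft/s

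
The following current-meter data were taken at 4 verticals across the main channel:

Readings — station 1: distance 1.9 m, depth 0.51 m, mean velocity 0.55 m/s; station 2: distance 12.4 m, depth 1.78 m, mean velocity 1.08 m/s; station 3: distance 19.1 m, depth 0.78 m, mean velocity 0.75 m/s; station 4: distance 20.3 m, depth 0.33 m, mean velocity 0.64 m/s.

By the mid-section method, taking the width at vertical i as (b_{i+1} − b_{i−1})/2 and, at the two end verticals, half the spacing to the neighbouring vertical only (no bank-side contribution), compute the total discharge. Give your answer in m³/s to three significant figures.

20.4 m³/s

w_1 = (12.4 − 1.9)/2 = 5.25 m; q_1 = 0.55 × 0.51 × 5.25 = 1.473 m³/s
w_2 = (19.1 − 1.9)/2 = 8.6 m; q_2 = 1.08 × 1.78 × 8.6 = 16.53 m³/s
w_3 = (20.3 − 12.4)/2 = 3.95 m; q_3 = 0.75 × 0.78 × 3.95 = 2.311 m³/s
w_4 = (20.3 − 19.1)/2 = 0.6 m; q_4 = 0.64 × 0.33 × 0.6 = 0.1267 m³/s
Q = Σ qᵢ = 20.44 m³/s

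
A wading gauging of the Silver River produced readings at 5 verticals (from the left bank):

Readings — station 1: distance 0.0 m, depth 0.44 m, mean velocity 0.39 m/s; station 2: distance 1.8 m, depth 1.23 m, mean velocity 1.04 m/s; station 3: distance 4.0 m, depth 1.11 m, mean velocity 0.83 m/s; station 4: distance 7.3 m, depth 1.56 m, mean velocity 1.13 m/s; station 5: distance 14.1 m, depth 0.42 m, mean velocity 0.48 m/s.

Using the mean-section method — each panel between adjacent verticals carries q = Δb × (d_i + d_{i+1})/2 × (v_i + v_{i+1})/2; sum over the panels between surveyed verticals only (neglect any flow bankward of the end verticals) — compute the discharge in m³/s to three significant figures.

13.2 m³/s

Panel 1-2: Δb = 1.8 m, d̄ = (0.44+1.23)/2 = 0.835, v̄ = (0.39+1.04)/2 = 0.715 → q = 1.8×0.835×0.715 = 1.075 m³/s
Panel 2-3: Δb = 2.2 m, d̄ = (1.23+1.11)/2 = 1.17, v̄ = (1.04+0.83)/2 = 0.935 → q = 2.2×1.17×0.935 = 2.407 m³/s
Panel 3-4: Δb = 3.3 m, d̄ = (1.11+1.56)/2 = 1.335, v̄ = (0.83+1.13)/2 = 0.98 → q = 3.3×1.335×0.98 = 4.317 m³/s
Panel 4-5: Δb = 6.8 m, d̄ = (1.56+0.42)/2 = 0.99, v̄ = (1.13+0.48)/2 = 0.805 → q = 6.8×0.99×0.805 = 5.419 m³/s
Q = Σ q = 13.22 m³/s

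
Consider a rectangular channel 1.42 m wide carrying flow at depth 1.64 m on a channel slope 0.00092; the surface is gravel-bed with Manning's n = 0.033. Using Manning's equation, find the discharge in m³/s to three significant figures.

1.34 m³/s

A = b·y = 1.42 × 1.64 = 2.329 m²
P = b + 2y = 1.42 + 2×1.64 = 4.700 m
R = A/P = 2.329/4.700 = 0.4955 m
Q = (1/n)·A·R^(2/3)·S^(1/2) = (1/0.033) × 2.329 × 0.4955^(2/3) × 0.00092^(1/2) = 1.340 m³/s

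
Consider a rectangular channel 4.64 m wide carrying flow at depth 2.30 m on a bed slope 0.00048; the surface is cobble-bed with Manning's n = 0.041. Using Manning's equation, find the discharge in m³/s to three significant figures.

A = b·y = 4.64 × 2.30 = 10.67 m²
P = b + 2y = 4.64 + 2×2.30 = 9.240 m
R = A/P = 10.67/9.240 = 1.155 m
Q = (1/n)·A·R^(2/3)·S^(1/2) = (1/0.041) × 10.67 × 1.155^(2/3) × 0.00048^(1/2) = 6.278 m³/s

6.28 m³/s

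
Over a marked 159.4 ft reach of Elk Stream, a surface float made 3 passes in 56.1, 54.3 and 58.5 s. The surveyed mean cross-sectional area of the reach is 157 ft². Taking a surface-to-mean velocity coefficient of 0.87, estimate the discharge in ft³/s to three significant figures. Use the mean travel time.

387 ft³/s

t̄ = (56.1 + 54.3 + 58.5) / 3 = 56.3 s
v_surface = L / t̄ = 159.4 / 56.3 = 2.831 ft/s
v_mean = 0.87 × 2.831 = 2.463 ft/s
Q = A × v_mean = 157 × 2.463 = 386.7 ft³/s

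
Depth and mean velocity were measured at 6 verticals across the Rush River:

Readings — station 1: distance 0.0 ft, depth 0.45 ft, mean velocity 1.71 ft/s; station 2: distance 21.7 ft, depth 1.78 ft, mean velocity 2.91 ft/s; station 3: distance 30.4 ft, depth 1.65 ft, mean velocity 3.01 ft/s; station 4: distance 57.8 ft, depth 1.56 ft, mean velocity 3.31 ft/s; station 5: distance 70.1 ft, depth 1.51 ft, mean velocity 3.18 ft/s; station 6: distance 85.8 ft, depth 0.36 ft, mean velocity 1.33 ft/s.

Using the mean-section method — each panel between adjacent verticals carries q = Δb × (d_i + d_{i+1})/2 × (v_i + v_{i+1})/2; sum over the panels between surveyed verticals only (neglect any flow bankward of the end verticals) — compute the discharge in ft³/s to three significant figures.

333 ft³/s

Panel 1-2: Δb = 21.7 ft, d̄ = (0.45+1.78)/2 = 1.115, v̄ = (1.71+2.91)/2 = 2.31 → q = 21.7×1.115×2.31 = 55.89 ft³/s
Panel 2-3: Δb = 8.7 ft, d̄ = (1.78+1.65)/2 = 1.715, v̄ = (2.91+3.01)/2 = 2.96 → q = 8.7×1.715×2.96 = 44.16 ft³/s
Panel 3-4: Δb = 27.4 ft, d̄ = (1.65+1.56)/2 = 1.605, v̄ = (3.01+3.31)/2 = 3.16 → q = 27.4×1.605×3.16 = 139.0 ft³/s
Panel 4-5: Δb = 12.3 ft, d̄ = (1.56+1.51)/2 = 1.535, v̄ = (3.31+3.18)/2 = 3.245 → q = 12.3×1.535×3.245 = 61.27 ft³/s
Panel 5-6: Δb = 15.7 ft, d̄ = (1.51+0.36)/2 = 0.935, v̄ = (3.18+1.33)/2 = 2.255 → q = 15.7×0.935×2.255 = 33.10 ft³/s
Q = Σ q = 333.4 ft³/s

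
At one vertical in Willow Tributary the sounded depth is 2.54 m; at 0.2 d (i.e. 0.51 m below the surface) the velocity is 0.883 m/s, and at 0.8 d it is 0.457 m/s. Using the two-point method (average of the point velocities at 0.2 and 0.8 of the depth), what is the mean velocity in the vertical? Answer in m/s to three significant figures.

0.670 m/s

v̄ = (0.883 + 0.457) / 2 = 0.6700 m/s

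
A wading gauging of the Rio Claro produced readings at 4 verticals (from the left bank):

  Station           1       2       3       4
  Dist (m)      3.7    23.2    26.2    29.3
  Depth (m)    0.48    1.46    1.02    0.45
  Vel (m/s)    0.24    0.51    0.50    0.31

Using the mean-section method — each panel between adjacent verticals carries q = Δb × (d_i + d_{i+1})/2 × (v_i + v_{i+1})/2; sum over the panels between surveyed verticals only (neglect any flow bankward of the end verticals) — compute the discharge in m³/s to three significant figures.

Panel 1-2: Δb = 19.5 m, d̄ = (0.48+1.46)/2 = 0.97, v̄ = (0.24+0.51)/2 = 0.375 → q = 19.5×0.97×0.375 = 7.093 m³/s
Panel 2-3: Δb = 3 m, d̄ = (1.46+1.02)/2 = 1.24, v̄ = (0.51+0.50)/2 = 0.505 → q = 3×1.24×0.505 = 1.879 m³/s
Panel 3-4: Δb = 3.1 m, d̄ = (1.02+0.45)/2 = 0.735, v̄ = (0.50+0.31)/2 = 0.405 → q = 3.1×0.735×0.405 = 0.9228 m³/s
Q = Σ q = 9.895 m³/s

9.89 m³/s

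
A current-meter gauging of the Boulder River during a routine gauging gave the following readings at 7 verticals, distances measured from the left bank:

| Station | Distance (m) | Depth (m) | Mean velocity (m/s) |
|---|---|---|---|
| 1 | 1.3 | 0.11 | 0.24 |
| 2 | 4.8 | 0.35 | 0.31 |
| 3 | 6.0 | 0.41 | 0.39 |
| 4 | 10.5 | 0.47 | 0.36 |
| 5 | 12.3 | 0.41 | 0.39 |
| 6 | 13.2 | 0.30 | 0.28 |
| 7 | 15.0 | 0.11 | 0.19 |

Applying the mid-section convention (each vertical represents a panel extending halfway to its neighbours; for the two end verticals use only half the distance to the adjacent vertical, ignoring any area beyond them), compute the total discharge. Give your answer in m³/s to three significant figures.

w_1 = (4.8 − 1.3)/2 = 1.75 m; q_1 = 0.24 × 0.11 × 1.75 = 0.04620 m³/s
w_2 = (6.0 − 1.3)/2 = 2.35 m; q_2 = 0.31 × 0.35 × 2.35 = 0.2550 m³/s
w_3 = (10.5 − 4.8)/2 = 2.85 m; q_3 = 0.39 × 0.41 × 2.85 = 0.4557 m³/s
w_4 = (12.3 − 6.0)/2 = 3.15 m; q_4 = 0.36 × 0.47 × 3.15 = 0.5330 m³/s
w_5 = (13.2 − 10.5)/2 = 1.35 m; q_5 = 0.39 × 0.41 × 1.35 = 0.2159 m³/s
w_6 = (15.0 − 12.3)/2 = 1.35 m; q_6 = 0.28 × 0.30 × 1.35 = 0.1134 m³/s
w_7 = (15.0 − 13.2)/2 = 0.9 m; q_7 = 0.19 × 0.11 × 0.9 = 0.01881 m³/s
Q = Σ qᵢ = 1.638 m³/s

1.64 m³/s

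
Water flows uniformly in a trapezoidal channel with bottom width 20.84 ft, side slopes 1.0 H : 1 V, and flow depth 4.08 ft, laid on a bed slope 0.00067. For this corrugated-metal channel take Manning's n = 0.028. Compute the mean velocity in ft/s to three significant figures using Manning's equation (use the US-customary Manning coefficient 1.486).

A = (b + z·y)·y = (20.84 + 1.0×4.08)×4.08 = 101.7 ft²
P = b + 2y√(1+z²) = 20.84 + 2×4.08×√(1+1.0²) = 32.38 ft
R = A/P = 101.7/32.38 = 3.140 ft
Q = (1.486/n)·A·R^(2/3)·S^(1/2) = (1.486/0.028) × 101.7 × 3.140^(2/3) × 0.00067^(1/2) = 299.5 ft³/s
V = Q/A = 299.5/101.7 = 2.946 ft/s

2.95 ft/s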